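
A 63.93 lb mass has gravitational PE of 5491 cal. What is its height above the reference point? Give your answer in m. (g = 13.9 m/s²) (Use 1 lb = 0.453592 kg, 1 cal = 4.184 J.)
Convert to SI: m = 28.9981 kg, PE = 22974.3 J
h = PE/(mg) = 22974.3/(28.9981·13.9) = 57.0 m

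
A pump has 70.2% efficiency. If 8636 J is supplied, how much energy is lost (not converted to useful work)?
W_lost = W_in(1 − η) = 8636·(1 − 0.702) = 2574 J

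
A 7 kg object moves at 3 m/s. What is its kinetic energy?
KE = ½mv² = ½(7)(3)² = 31.5 J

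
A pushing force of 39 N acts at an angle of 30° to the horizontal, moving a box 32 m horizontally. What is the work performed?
W = F·d·cosθ = (39)(32)cos(30°) = 1081 J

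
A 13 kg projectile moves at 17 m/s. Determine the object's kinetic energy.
KE = ½mv² = ½(13)(17)² = 1878.5 J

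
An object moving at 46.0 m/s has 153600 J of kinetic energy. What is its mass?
m = 2·KE/v² = 2·153600/(46.0)² = 145.2 kg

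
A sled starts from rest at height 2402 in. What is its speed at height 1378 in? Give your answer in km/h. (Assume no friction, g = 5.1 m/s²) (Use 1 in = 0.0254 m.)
Convert to SI: h₁−h₂ = 26.0096 m
mgh₁ = mgh₂ + ½mv² ⇒ v = √(2g(h₁−h₂)) = √(2·5.1·26.0096) = 16.288 m/s = 58.64 km/h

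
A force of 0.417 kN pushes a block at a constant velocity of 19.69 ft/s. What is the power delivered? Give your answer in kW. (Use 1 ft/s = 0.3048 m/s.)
Convert to SI: F = 417.0 N, v = 6.00151 m/s
P = Fv = (417.0)(6.00151) = 2502.63 W = 2.503 kW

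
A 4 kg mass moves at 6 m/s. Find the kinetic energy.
KE = ½mv² = ½(4)(6)² = 72.0 J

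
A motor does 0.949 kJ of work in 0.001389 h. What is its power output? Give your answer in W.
Convert to SI: W = 949.0 J, t = 5.0004 s
P = W/t = 949.0/5.0004 = 189.8 W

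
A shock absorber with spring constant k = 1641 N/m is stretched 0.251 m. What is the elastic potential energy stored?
PE = ½kx² = ½(1641)(0.251)² = 51.69 J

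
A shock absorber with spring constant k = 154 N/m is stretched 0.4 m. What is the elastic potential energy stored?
PE = ½kx² = ½(154)(0.4)² = 12.32 J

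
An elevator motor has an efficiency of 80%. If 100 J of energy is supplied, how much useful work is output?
W_out = η·W_in = 0.8·100 = 80.0 J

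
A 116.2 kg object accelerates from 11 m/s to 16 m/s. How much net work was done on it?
W = ΔKE = ½m(v₂² − v₁²) = ½(116.2)(16² − 11²) = 7843.5 J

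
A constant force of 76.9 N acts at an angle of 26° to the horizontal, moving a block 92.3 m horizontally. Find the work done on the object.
W = F·d·cosθ = (76.9)(92.3)cos(26°) = 6380 J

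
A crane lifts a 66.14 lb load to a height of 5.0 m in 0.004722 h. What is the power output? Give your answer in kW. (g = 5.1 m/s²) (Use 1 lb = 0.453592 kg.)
Convert to SI: m = 30.0006 kg, h = 5.0 m, t = 16.9992 s
P = mgh/t = (30.0006)(5.1)(5.0)/16.9992 = 45.003 W = 0.045 kW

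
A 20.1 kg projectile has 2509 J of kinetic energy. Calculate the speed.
v = √(2·KE/m) = √(2·2509/20.1) = 15.8 m/s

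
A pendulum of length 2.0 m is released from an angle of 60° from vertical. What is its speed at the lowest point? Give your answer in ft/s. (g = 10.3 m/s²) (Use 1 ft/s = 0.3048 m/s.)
h = L(1 − cosθ) = 2.0(1 − cos60°) = 1.0 m
v = √(2gh) = √(2·10.3·1.0) = 4.53872 m/s = 14.89 ft/s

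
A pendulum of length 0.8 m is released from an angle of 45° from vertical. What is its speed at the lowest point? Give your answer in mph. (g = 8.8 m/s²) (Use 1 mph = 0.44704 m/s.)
h = L(1 − cosθ) = 0.8(1 − cos45°) = 0.234315 m
v = √(2gh) = √(2·8.8·0.234315) = 2.03075 m/s = 4.543 mph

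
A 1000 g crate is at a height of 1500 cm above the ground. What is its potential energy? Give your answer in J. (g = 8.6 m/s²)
Convert to SI: m = 1.0 kg, h = 15.0 m
PE = mgh = (1.0)(8.6)(15.0) = 129.0 J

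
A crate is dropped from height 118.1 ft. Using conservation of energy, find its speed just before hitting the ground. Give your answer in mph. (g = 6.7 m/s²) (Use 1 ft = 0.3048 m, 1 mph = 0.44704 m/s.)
Convert to SI: h = 35.9969 m
mgh = ½mv² ⇒ v = √(2gh) = √(2·6.7·35.9969) = 21.9627 m/s = 49.13 mph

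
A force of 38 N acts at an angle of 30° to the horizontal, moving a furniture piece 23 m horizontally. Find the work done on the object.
W = F·d·cosθ = (38)(23)cos(30°) = 756.9 J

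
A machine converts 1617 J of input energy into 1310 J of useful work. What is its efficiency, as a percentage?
η = W_out/W_in = 1310/1617 = 81.01%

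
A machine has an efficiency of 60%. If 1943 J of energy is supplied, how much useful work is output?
W_out = η·W_in = 0.6·1943 = 1165.8 J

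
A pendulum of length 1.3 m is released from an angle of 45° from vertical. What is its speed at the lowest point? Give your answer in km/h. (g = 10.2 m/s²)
h = L(1 − cosθ) = 1.3(1 − cos45°) = 0.380761 m
v = √(2gh) = √(2·10.2·0.380761) = 2.78703 m/s = 10.03 km/h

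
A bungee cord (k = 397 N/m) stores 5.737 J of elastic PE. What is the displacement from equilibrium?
x = √(2·PE/k) = √(2·5.737/397) = 0.17 m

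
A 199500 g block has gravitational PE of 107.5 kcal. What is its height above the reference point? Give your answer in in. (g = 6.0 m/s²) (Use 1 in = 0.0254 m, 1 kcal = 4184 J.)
Convert to SI: m = 199.5 kg, PE = 449780 J
h = PE/(mg) = 449780/(199.5·6.0) = 375.756 m = 14790 in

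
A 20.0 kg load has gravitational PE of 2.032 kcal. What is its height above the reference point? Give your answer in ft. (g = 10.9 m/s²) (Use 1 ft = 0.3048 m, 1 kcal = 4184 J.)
Convert to SI: m = 20.0 kg, PE = 8501.89 J
h = PE/(mg) = 8501.89/(20.0·10.9) = 38.9995 m = 128.0 ft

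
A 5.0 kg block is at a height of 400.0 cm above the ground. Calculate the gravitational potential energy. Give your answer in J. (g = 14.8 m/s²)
Convert to SI: m = 5.0 kg, h = 4.0 m
PE = mgh = (5.0)(14.8)(4.0) = 296.0 J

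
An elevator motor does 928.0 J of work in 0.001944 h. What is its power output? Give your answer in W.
Convert to SI: W = 928.0 J, t = 6.9984 s
P = W/t = 928.0/6.9984 = 132.6 W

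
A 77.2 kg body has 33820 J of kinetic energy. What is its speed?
v = √(2·KE/m) = √(2·33820/77.2) = 29.6 m/s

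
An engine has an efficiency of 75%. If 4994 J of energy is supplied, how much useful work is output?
W_out = η·W_in = 0.75·4994 = 3745.5 J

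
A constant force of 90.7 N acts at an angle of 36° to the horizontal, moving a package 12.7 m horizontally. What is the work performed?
W = F·d·cosθ = (90.7)(12.7)cos(36°) = 931.9 J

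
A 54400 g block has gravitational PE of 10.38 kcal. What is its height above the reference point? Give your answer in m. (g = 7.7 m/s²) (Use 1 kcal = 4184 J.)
Convert to SI: m = 54.4 kg, PE = 43429.9 J
h = PE/(mg) = 43429.9/(54.4·7.7) = 103.7 m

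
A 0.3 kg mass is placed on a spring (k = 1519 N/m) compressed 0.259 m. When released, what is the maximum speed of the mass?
½kx² = ½mv² ⇒ v = x√(k/m) = (0.259)√(1519/0.3) = 18.43 m/s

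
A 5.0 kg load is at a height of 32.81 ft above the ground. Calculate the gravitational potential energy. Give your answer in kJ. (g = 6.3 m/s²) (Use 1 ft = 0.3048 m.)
Convert to SI: m = 5.0 kg, h = 10.0005 m
PE = mgh = (5.0)(6.3)(10.0005) = 315.015 J = 0.315 kJ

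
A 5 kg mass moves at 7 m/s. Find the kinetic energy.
KE = ½mv² = ½(5)(7)² = 122.5 J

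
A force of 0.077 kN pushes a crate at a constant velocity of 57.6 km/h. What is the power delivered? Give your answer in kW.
Convert to SI: F = 77.0 N, v = 16.0 m/s
P = Fv = (77.0)(16.0) = 1232.0 W = 1.232 kW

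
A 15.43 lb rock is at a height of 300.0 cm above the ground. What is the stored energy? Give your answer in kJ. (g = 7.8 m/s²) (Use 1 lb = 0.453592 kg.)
Convert to SI: m = 6.99892 kg, h = 3.0 m
PE = mgh = (6.99892)(7.8)(3.0) = 163.775 J = 0.1638 kJ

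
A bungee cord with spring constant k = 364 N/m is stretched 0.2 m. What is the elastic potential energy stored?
PE = ½kx² = ½(364)(0.2)² = 7.28 J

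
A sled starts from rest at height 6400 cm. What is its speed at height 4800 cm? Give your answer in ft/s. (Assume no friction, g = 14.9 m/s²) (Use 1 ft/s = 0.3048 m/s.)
Convert to SI: h₁−h₂ = 16.0 m
mgh₁ = mgh₂ + ½mv² ⇒ v = √(2g(h₁−h₂)) = √(2·14.9·16.0) = 21.8358 m/s = 71.64 ft/s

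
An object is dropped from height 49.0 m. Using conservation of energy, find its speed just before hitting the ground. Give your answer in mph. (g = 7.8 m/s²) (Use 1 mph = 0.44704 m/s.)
mgh = ½mv² ⇒ v = √(2gh) = √(2·7.8·49.0) = 27.6478 m/s = 61.85 mph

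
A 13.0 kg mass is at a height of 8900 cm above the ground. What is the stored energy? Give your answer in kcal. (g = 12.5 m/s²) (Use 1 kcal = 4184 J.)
Convert to SI: m = 13.0 kg, h = 89.0 m
PE = mgh = (13.0)(12.5)(89.0) = 14462.5 J = 3.457 kcal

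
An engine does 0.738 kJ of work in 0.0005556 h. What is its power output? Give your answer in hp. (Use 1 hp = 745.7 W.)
Convert to SI: W = 738.0 J, t = 2.00016 s
P = W/t = 738.0/2.00016 = 368.97 W = 0.4948 hp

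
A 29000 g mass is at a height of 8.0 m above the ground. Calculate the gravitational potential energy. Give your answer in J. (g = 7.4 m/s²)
Convert to SI: m = 29.0 kg, h = 8.0 m
PE = mgh = (29.0)(7.4)(8.0) = 1717 J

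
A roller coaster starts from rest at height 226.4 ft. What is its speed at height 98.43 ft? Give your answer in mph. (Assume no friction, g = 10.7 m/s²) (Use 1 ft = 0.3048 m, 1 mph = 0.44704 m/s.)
Convert to SI: h₁−h₂ = 39.0053 m
mgh₁ = mgh₂ + ½mv² ⇒ v = √(2g(h₁−h₂)) = √(2·10.7·39.0053) = 28.8914 m/s = 64.63 mph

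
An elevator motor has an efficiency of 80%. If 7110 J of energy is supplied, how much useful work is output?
W_out = η·W_in = 0.8·7110 = 5688.0 J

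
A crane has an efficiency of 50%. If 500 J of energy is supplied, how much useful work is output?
W_out = η·W_in = 0.5·500 = 250.0 J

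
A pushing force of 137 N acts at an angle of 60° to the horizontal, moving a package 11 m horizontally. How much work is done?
W = F·d·cosθ = (137)(11)cos(60°) = 753.5 J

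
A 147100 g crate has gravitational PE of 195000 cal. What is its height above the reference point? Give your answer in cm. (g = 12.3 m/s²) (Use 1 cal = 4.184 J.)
Convert to SI: m = 147.1 kg, PE = 815880 J
h = PE/(mg) = 815880/(147.1·12.3) = 450.929 m = 45090 cm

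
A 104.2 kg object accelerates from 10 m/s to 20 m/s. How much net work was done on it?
W = ΔKE = ½m(v₂² − v₁²) = ½(104.2)(20² − 10²) = 15630.0 J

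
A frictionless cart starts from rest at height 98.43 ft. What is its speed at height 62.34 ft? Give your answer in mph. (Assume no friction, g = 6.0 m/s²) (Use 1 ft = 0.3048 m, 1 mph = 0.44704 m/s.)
Convert to SI: h₁−h₂ = 11.0002 m
mgh₁ = mgh₂ + ½mv² ⇒ v = √(2g(h₁−h₂)) = √(2·6.0·11.0002) = 11.4892 m/s = 25.7 mph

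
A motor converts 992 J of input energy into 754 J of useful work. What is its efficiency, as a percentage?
η = W_out/W_in = 754/992 = 76.01%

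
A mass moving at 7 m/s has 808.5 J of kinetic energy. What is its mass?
m = 2·KE/v² = 2·808.5/(7)² = 33.0 kg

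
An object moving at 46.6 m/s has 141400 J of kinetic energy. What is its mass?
m = 2·KE/v² = 2·141400/(46.6)² = 130.2 kg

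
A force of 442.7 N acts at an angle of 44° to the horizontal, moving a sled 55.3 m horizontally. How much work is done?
W = F·d·cosθ = (442.7)(55.3)cos(44°) = 17610 J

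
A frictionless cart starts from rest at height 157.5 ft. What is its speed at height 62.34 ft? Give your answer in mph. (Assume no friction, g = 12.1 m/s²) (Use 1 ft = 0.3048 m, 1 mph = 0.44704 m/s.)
Convert to SI: h₁−h₂ = 29.0048 m
mgh₁ = mgh₂ + ½mv² ⇒ v = √(2g(h₁−h₂)) = √(2·12.1·29.0048) = 26.4937 m/s = 59.26 mph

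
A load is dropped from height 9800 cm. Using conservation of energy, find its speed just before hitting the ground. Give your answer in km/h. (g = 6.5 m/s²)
Convert to SI: h = 98.0 m
mgh = ½mv² ⇒ v = √(2gh) = √(2·6.5·98.0) = 35.6931 m/s = 128.5 km/h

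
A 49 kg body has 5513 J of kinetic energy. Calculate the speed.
v = √(2·KE/m) = √(2·5513/49) = 15.0 m/s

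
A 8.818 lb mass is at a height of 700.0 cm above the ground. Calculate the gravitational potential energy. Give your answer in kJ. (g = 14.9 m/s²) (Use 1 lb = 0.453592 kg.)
Convert to SI: m = 3.99977 kg, h = 7.0 m
PE = mgh = (3.99977)(14.9)(7.0) = 417.176 J = 0.4172 kJ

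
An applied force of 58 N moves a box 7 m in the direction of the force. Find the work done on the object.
W = F·d = (58)(7) = 406.0 J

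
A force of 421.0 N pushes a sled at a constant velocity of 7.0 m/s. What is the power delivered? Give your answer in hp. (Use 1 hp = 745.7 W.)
P = Fv = (421.0)(7.0) = 2947.0 W = 3.952 hp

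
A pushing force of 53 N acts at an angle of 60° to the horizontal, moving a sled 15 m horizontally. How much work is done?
W = F·d·cosθ = (53)(15)cos(60°) = 397.5 J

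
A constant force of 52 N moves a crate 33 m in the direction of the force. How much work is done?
W = F·d = (52)(33) = 1716 J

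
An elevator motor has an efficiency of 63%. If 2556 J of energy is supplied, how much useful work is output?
W_out = η·W_in = 0.63·2556 = 1610.28 J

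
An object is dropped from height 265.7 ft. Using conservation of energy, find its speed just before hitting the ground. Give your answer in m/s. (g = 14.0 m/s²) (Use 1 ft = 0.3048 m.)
Convert to SI: h = 80.9854 m
mgh = ½mv² ⇒ v = √(2gh) = √(2·14.0·80.9854) = 47.62 m/s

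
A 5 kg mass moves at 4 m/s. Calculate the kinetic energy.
KE = ½mv² = ½(5)(4)² = 40.0 J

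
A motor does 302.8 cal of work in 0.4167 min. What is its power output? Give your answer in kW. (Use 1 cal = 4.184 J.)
Convert to SI: W = 1266.92 J, t = 25.002 s
P = W/t = 1266.92/25.002 = 50.6726 W = 0.05067 kW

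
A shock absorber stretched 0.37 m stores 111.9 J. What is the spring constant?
k = 2·PE/x² = 2·111.9/(0.37)² = 1635 N/m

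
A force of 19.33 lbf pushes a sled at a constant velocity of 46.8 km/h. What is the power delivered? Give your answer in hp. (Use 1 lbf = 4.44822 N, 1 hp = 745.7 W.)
Convert to SI: F = 85.9841 N, v = 13.0 m/s
P = Fv = (85.9841)(13.0) = 1117.79 W = 1.499 hp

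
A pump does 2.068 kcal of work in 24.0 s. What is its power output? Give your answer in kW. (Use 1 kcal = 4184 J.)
Convert to SI: W = 8652.51 J, t = 24.0 s
P = W/t = 8652.51/24.0 = 360.521 W = 0.3605 kW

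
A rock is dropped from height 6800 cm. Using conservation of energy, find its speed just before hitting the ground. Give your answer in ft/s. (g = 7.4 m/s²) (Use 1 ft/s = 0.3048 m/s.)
Convert to SI: h = 68.0 m
mgh = ½mv² ⇒ v = √(2gh) = √(2·7.4·68.0) = 31.7238 m/s = 104.1 ft/s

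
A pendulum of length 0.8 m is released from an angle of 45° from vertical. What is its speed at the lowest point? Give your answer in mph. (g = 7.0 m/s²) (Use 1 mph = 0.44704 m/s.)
h = L(1 − cosθ) = 0.8(1 − cos45°) = 0.234315 m
v = √(2gh) = √(2·7.0·0.234315) = 1.81119 m/s = 4.052 mph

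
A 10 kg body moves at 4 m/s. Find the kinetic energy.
KE = ½mv² = ½(10)(4)² = 80.0 J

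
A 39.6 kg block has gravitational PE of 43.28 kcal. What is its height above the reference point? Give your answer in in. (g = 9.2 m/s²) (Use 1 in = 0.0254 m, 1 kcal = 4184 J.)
Convert to SI: m = 39.6 kg, PE = 181084 J
h = PE/(mg) = 181084/(39.6·9.2) = 497.045 m = 19570 in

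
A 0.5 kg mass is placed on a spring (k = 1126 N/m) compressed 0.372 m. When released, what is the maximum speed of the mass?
½kx² = ½mv² ⇒ v = x√(k/m) = (0.372)√(1126/0.5) = 17.65 m/s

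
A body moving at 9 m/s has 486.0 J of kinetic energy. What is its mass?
m = 2·KE/v² = 2·486.0/(9)² = 12.0 kg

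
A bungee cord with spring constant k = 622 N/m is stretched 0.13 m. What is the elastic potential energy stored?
PE = ½kx² = ½(622)(0.13)² = 5.256 J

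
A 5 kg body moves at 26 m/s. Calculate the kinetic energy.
KE = ½mv² = ½(5)(26)² = 1690.0 J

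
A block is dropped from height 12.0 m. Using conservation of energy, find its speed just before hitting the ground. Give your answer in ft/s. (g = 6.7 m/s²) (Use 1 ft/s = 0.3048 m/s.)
mgh = ½mv² ⇒ v = √(2gh) = √(2·6.7·12.0) = 12.6807 m/s = 41.6 ft/s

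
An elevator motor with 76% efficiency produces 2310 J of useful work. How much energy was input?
W_in = W_out/η = 2310/0.76 = 3039 J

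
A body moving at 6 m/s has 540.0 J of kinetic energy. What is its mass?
m = 2·KE/v² = 2·540.0/(6)² = 30.0 kg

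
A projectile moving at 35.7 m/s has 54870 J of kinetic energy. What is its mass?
m = 2·KE/v² = 2·54870/(35.7)² = 86.11 kg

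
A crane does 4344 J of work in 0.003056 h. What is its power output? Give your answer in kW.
Convert to SI: W = 4344.0 J, t = 11.0016 s
P = W/t = 4344.0/11.0016 = 394.852 W = 0.3949 kW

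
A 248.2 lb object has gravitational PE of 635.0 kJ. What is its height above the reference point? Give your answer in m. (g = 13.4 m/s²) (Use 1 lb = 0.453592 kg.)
Convert to SI: m = 112.582 kg, PE = 635000 J
h = PE/(mg) = 635000/(112.582·13.4) = 420.9 m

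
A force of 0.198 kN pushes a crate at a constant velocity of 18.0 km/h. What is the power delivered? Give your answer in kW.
Convert to SI: F = 198.0 N, v = 5.0 m/s
P = Fv = (198.0)(5.0) = 990.0 W = 0.99 kW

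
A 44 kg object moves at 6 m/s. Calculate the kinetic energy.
KE = ½mv² = ½(44)(6)² = 792.0 J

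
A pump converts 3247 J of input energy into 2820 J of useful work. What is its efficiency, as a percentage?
η = W_out/W_in = 2820/3247 = 86.85%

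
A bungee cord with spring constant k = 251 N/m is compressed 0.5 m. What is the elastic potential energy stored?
PE = ½kx² = ½(251)(0.5)² = 31.38 J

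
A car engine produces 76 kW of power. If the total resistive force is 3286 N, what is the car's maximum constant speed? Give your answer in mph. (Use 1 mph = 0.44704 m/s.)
P = Fv ⇒ v = P/F = 76000 W/3286.0 N = 23.1284 m/s = 51.74 mph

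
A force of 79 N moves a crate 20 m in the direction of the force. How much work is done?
W = F·d = (79)(20) = 1580 J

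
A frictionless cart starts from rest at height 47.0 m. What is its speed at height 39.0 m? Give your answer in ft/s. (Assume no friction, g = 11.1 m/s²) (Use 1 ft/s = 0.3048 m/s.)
mgh₁ = mgh₂ + ½mv² ⇒ v = √(2g(h₁−h₂)) = √(2·11.1·8.0) = 13.3267 m/s = 43.72 ft/s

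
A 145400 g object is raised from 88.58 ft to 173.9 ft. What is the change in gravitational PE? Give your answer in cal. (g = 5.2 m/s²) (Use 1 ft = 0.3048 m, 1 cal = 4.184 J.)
Convert to SI: m = 145.4 kg, Δh = 26.0055 m
ΔPE = mgΔh = (145.4)(5.2)(26.0055) = 19662.3 J = 4699 cal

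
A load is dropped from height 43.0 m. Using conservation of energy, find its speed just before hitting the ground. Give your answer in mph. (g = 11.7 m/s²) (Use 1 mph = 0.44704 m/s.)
mgh = ½mv² ⇒ v = √(2gh) = √(2·11.7·43.0) = 31.7207 m/s = 70.96 mph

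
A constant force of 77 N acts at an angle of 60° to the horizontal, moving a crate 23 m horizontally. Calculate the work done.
W = F·d·cosθ = (77)(23)cos(60°) = 885.5 J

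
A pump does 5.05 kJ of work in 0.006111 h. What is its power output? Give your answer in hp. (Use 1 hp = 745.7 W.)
Convert to SI: W = 5050.0 J, t = 21.9996 s
P = W/t = 5050.0/21.9996 = 229.55 W = 0.3078 hp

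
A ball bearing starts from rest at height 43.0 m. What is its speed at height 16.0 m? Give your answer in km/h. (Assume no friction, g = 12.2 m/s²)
mgh₁ = mgh₂ + ½mv² ⇒ v = √(2g(h₁−h₂)) = √(2·12.2·27.0) = 25.6671 m/s = 92.4 km/h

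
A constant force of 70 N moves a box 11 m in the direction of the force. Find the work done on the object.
W = F·d = (70)(11) = 770.0 J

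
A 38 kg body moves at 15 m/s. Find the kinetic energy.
KE = ½mv² = ½(38)(15)² = 4275.0 J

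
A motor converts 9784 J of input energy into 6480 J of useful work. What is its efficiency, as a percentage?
η = W_out/W_in = 6480/9784 = 66.23%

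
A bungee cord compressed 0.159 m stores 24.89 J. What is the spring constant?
k = 2·PE/x² = 2·24.89/(0.159)² = 1969 N/m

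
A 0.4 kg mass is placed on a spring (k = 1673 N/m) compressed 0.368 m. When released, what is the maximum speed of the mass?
½kx² = ½mv² ⇒ v = x√(k/m) = (0.368)√(1673/0.4) = 23.8 m/s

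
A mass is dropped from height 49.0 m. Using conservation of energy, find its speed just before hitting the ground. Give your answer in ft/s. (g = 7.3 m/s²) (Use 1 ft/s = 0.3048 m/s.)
mgh = ½mv² ⇒ v = √(2gh) = √(2·7.3·49.0) = 26.747 m/s = 87.75 ft/s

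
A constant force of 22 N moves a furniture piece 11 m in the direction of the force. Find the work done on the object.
W = F·d = (22)(11) = 242.0 J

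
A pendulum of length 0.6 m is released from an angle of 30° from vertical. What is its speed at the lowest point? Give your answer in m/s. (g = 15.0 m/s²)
h = L(1 − cosθ) = 0.6(1 − cos30°) = 0.0803848 m
v = √(2gh) = √(2·15.0·0.0803848) = 1.553 m/s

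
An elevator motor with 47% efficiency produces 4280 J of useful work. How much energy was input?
W_in = W_out/η = 4280/0.47 = 9106 J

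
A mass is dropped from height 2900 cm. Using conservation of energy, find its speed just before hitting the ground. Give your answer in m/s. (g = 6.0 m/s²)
Convert to SI: h = 29.0 m
mgh = ½mv² ⇒ v = √(2gh) = √(2·6.0·29.0) = 18.65 m/s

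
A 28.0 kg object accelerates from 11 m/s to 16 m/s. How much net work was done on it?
W = ΔKE = ½m(v₂² − v₁²) = ½(28.0)(16² − 11²) = 1890.0 J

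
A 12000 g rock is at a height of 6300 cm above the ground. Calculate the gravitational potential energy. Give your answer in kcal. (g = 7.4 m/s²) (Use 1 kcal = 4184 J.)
Convert to SI: m = 12.0 kg, h = 63.0 m
PE = mgh = (12.0)(7.4)(63.0) = 5594.4 J = 1.337 kcal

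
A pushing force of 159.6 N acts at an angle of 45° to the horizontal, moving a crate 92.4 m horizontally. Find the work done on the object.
W = F·d·cosθ = (159.6)(92.4)cos(45°) = 10430 J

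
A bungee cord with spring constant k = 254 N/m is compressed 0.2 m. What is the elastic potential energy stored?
PE = ½kx² = ½(254)(0.2)² = 5.08 J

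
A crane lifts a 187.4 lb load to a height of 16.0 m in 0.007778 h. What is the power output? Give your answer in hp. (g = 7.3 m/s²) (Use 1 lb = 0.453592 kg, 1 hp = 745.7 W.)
Convert to SI: m = 85.0031 kg, h = 16.0 m, t = 28.0008 s
P = mgh/t = (85.0031)(7.3)(16.0)/28.0008 = 354.574 W = 0.4755 hp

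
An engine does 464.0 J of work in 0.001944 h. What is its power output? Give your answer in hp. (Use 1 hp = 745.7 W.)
Convert to SI: W = 464.0 J, t = 6.9984 s
P = W/t = 464.0/6.9984 = 66.3009 W = 0.08891 hp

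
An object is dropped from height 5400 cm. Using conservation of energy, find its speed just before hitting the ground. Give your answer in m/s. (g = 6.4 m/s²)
Convert to SI: h = 54.0 m
mgh = ½mv² ⇒ v = √(2gh) = √(2·6.4·54.0) = 26.29 m/s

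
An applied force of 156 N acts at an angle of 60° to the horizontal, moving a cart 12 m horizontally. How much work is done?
W = F·d·cosθ = (156)(12)cos(60°) = 936.0 J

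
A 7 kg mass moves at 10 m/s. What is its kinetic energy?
KE = ½mv² = ½(7)(10)² = 350.0 J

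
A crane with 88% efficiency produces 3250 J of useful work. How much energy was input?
W_in = W_out/η = 3250/0.88 = 3693 J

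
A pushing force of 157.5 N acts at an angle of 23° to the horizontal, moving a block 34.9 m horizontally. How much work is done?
W = F·d·cosθ = (157.5)(34.9)cos(23°) = 5060 J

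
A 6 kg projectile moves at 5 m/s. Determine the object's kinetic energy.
KE = ½mv² = ½(6)(5)² = 75.0 J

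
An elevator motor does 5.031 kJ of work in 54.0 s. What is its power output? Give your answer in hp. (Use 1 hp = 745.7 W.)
Convert to SI: W = 5031.0 J, t = 54.0 s
P = W/t = 5031.0/54.0 = 93.1667 W = 0.1249 hp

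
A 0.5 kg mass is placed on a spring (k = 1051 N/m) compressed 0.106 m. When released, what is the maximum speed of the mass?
½kx² = ½mv² ⇒ v = x√(k/m) = (0.106)√(1051/0.5) = 4.86 m/s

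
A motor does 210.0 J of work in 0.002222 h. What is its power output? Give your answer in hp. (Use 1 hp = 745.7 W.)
Convert to SI: W = 210.0 J, t = 7.9992 s
P = W/t = 210.0/7.9992 = 26.2526 W = 0.03521 hp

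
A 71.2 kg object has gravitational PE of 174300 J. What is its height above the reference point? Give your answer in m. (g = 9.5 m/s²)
h = PE/(mg) = 174300/(71.2·9.5) = 257.7 m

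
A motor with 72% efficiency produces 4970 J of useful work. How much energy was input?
W_in = W_out/η = 4970/0.72 = 6903 J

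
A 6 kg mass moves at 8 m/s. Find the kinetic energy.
KE = ½mv² = ½(6)(8)² = 192.0 J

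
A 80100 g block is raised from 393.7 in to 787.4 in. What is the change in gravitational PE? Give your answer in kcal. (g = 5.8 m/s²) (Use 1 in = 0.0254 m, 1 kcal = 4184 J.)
Convert to SI: m = 80.1 kg, Δh = 9.99998 m
ΔPE = mgΔh = (80.1)(5.8)(9.99998) = 4645.79 J = 1.11 kcal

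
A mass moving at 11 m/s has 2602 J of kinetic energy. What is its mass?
m = 2·KE/v² = 2·2602/(11)² = 43.01 kg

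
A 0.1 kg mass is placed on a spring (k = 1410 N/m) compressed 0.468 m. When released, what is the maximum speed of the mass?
½kx² = ½mv² ⇒ v = x√(k/m) = (0.468)√(1410/0.1) = 55.57 m/s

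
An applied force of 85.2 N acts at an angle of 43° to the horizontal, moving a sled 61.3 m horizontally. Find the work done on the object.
W = F·d·cosθ = (85.2)(61.3)cos(43°) = 3820 J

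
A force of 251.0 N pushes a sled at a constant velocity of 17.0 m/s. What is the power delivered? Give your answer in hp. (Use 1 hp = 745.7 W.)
P = Fv = (251.0)(17.0) = 4267.0 W = 5.722 hp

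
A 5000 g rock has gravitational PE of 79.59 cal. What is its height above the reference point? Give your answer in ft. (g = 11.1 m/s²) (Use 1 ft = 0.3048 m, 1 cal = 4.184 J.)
Convert to SI: m = 5.0 kg, PE = 333.005 J
h = PE/(mg) = 333.005/(5.0·11.1) = 6.00008 m = 19.69 ft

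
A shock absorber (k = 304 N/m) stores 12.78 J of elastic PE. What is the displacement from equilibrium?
x = √(2·PE/k) = √(2·12.78/304) = 0.29 m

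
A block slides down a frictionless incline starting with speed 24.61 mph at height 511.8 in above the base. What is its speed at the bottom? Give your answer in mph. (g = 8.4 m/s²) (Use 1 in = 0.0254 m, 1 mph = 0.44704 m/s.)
Convert to SI: v₀ = 11.0017 m/s, h = 12.9997 m
½mv₀² + mgh = ½mv² ⇒ v = √(v₀² + 2gh) = √(11.0017² + 2·8.4·12.9997) = 18.4237 m/s = 41.21 mph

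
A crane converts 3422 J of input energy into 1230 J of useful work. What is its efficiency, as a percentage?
η = W_out/W_in = 1230/3422 = 35.94%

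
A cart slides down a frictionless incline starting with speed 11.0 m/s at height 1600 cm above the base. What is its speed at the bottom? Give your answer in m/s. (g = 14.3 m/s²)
Convert to SI: v₀ = 11.0 m/s, h = 16.0 m
½mv₀² + mgh = ½mv² ⇒ v = √(v₀² + 2gh) = √(11.0² + 2·14.3·16.0) = 24.05 m/s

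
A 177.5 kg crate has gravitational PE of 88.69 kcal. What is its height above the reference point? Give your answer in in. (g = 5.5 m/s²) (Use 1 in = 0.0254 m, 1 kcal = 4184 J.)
Convert to SI: m = 177.5 kg, PE = 371079 J
h = PE/(mg) = 371079/(177.5·5.5) = 380.106 m = 14960 in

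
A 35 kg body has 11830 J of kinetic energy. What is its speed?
v = √(2·KE/m) = √(2·11830/35) = 26.0 m/s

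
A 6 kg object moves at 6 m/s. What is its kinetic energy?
KE = ½mv² = ½(6)(6)² = 108.0 J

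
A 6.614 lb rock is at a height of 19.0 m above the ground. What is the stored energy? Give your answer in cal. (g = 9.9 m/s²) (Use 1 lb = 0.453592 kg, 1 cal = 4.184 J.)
Convert to SI: m = 3.00006 kg, h = 19.0 m
PE = mgh = (3.00006)(9.9)(19.0) = 564.311 J = 134.9 cal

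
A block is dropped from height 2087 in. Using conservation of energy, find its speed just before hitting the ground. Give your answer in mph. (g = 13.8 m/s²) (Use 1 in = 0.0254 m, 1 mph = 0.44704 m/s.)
Convert to SI: h = 53.0098 m
mgh = ½mv² ⇒ v = √(2gh) = √(2·13.8·53.0098) = 38.2501 m/s = 85.56 mph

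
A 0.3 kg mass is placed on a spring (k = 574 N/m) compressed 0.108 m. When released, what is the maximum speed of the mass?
½kx² = ½mv² ⇒ v = x√(k/m) = (0.108)√(574/0.3) = 4.724 m/s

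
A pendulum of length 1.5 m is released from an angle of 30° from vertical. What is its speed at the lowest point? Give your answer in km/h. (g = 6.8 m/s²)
h = L(1 − cosθ) = 1.5(1 − cos30°) = 0.200962 m
v = √(2gh) = √(2·6.8·0.200962) = 1.6532 m/s = 5.952 km/h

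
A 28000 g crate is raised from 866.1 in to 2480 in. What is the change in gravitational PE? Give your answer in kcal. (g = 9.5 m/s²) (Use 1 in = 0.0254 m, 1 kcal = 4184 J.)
Convert to SI: m = 28.0 kg, Δh = 40.9931 m
ΔPE = mgΔh = (28.0)(9.5)(40.9931) = 10904.2 J = 2.606 kcal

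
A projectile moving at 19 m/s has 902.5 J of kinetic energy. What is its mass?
m = 2·KE/v² = 2·902.5/(19)² = 5.0 kg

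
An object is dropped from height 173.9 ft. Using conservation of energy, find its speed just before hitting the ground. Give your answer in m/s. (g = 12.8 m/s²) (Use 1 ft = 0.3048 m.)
Convert to SI: h = 53.0047 m
mgh = ½mv² ⇒ v = √(2gh) = √(2·12.8·53.0047) = 36.84 m/s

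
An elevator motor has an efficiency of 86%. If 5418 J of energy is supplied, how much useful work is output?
W_out = η·W_in = 0.86·5418 = 4659.48 J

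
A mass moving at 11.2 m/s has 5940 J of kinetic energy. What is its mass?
m = 2·KE/v² = 2·5940/(11.2)² = 94.71 kg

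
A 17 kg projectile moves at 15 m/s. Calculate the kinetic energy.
KE = ½mv² = ½(17)(15)² = 1912.5 J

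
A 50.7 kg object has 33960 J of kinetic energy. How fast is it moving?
v = √(2·KE/m) = √(2·33960/50.7) = 36.6 m/s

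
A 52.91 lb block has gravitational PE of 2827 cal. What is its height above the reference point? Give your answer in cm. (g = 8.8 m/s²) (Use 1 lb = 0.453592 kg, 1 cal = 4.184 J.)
Convert to SI: m = 23.9996 kg, PE = 11828.2 J
h = PE/(mg) = 11828.2/(23.9996·8.8) = 56.0056 m = 5601 cm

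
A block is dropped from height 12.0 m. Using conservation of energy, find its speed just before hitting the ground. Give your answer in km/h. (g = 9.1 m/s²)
mgh = ½mv² ⇒ v = √(2gh) = √(2·9.1·12.0) = 14.7784 m/s = 53.2 km/h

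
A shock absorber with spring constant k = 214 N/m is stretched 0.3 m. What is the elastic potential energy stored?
PE = ½kx² = ½(214)(0.3)² = 9.63 J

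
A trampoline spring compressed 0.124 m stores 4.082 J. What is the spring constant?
k = 2·PE/x² = 2·4.082/(0.124)² = 531.0 N/m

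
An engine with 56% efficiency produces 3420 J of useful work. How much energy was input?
W_in = W_out/η = 3420/0.56 = 6107 J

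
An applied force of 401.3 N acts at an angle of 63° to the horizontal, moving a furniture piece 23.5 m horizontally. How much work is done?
W = F·d·cosθ = (401.3)(23.5)cos(63°) = 4281 J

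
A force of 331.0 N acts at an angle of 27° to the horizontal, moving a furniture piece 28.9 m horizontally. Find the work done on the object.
W = F·d·cosθ = (331.0)(28.9)cos(27°) = 8523 J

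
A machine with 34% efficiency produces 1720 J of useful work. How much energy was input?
W_in = W_out/η = 1720/0.34 = 5059 J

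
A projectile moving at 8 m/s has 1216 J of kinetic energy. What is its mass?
m = 2·KE/v² = 2·1216/(8)² = 38.0 kg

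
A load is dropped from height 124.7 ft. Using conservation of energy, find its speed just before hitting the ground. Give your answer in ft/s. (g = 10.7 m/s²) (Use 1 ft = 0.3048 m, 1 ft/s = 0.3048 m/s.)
Convert to SI: h = 38.0086 m
mgh = ½mv² ⇒ v = √(2gh) = √(2·10.7·38.0086) = 28.5199 m/s = 93.57 ft/s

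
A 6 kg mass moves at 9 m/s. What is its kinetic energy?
KE = ½mv² = ½(6)(9)² = 243.0 J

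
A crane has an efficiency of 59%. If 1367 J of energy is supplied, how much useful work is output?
W_out = η·W_in = 0.59·1367 = 806.53 J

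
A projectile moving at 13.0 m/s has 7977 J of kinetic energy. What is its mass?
m = 2·KE/v² = 2·7977/(13.0)² = 94.4 kg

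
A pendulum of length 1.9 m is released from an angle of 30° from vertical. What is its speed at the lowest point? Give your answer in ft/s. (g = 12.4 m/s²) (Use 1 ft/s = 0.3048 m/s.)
h = L(1 − cosθ) = 1.9(1 − cos30°) = 0.254552 m
v = √(2gh) = √(2·12.4·0.254552) = 2.51255 m/s = 8.243 ft/s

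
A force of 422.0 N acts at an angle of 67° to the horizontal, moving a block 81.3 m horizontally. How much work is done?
W = F·d·cosθ = (422.0)(81.3)cos(67°) = 13410 J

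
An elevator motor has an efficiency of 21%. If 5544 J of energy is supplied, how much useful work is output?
W_out = η·W_in = 0.21·5544 = 1164.24 J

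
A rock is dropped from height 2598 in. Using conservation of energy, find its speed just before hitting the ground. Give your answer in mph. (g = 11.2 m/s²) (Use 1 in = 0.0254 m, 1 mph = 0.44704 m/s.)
Convert to SI: h = 65.9892 m
mgh = ½mv² ⇒ v = √(2gh) = √(2·11.2·65.9892) = 38.4468 m/s = 86.0 mph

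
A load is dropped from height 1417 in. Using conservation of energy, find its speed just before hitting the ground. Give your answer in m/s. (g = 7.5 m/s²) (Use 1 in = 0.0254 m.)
Convert to SI: h = 35.9918 m
mgh = ½mv² ⇒ v = √(2gh) = √(2·7.5·35.9918) = 23.24 m/s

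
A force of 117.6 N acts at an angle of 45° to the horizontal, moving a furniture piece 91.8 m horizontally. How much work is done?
W = F·d·cosθ = (117.6)(91.8)cos(45°) = 7634 J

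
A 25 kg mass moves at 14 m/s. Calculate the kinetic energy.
KE = ½mv² = ½(25)(14)² = 2450.0 J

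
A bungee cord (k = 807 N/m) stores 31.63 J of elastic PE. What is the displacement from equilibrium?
x = √(2·PE/k) = √(2·31.63/807) = 0.28 m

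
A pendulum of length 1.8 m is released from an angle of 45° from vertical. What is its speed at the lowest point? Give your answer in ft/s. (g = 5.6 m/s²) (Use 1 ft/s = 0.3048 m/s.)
h = L(1 − cosθ) = 1.8(1 − cos45°) = 0.527208 m
v = √(2gh) = √(2·5.6·0.527208) = 2.42996 m/s = 7.972 ft/s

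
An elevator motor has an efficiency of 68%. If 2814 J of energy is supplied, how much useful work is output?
W_out = η·W_in = 0.68·2814 = 1913.52 J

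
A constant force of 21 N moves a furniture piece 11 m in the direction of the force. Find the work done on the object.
W = F·d = (21)(11) = 231.0 J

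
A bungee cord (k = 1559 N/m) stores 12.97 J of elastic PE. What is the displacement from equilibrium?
x = √(2·PE/k) = √(2·12.97/1559) = 0.129 m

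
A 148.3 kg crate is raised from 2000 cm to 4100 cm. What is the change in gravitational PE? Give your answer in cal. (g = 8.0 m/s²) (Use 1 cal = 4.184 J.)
Convert to SI: m = 148.3 kg, Δh = 21.0 m
ΔPE = mgΔh = (148.3)(8.0)(21.0) = 24914.4 J = 5955 cal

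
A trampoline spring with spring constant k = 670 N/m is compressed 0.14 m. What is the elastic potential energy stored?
PE = ½kx² = ½(670)(0.14)² = 6.566 J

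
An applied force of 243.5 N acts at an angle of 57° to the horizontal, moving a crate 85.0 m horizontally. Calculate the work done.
W = F·d·cosθ = (243.5)(85.0)cos(57°) = 11270 J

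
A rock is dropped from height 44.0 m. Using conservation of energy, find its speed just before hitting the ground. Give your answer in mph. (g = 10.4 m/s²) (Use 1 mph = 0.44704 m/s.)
mgh = ½mv² ⇒ v = √(2gh) = √(2·10.4·44.0) = 30.2523 m/s = 67.67 mph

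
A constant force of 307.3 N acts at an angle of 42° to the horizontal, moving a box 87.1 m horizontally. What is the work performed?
W = F·d·cosθ = (307.3)(87.1)cos(42°) = 19890 J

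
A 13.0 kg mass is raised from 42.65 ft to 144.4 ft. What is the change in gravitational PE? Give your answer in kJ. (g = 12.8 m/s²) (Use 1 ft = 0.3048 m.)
Convert to SI: m = 13.0 kg, Δh = 31.0134 m
ΔPE = mgΔh = (13.0)(12.8)(31.0134) = 5160.63 J = 5.161 kJ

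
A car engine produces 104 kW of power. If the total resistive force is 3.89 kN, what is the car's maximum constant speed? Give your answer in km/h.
Convert to SI: F = 3890.0 N
P = Fv ⇒ v = P/F = 104000 W/3890.0 N = 26.7352 m/s = 96.25 km/h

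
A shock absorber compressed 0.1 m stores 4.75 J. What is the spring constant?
k = 2·PE/x² = 2·4.75/(0.1)² = 950.0 N/m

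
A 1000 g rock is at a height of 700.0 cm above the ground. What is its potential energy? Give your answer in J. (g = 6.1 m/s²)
Convert to SI: m = 1.0 kg, h = 7.0 m
PE = mgh = (1.0)(6.1)(7.0) = 42.7 J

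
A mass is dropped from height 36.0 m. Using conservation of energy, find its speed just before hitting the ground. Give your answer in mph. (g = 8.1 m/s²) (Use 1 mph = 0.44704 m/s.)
mgh = ½mv² ⇒ v = √(2gh) = √(2·8.1·36.0) = 24.1495 m/s = 54.02 mph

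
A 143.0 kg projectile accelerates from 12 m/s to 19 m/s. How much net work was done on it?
W = ΔKE = ½m(v₂² − v₁²) = ½(143.0)(19² − 12²) = 15515.5 J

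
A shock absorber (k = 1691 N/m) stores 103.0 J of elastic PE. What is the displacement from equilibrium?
x = √(2·PE/k) = √(2·103.0/1691) = 0.349 m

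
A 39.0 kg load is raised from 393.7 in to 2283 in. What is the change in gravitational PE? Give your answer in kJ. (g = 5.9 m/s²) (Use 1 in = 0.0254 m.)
Convert to SI: m = 39.0 kg, Δh = 47.9882 m
ΔPE = mgΔh = (39.0)(5.9)(47.9882) = 11042.1 J = 11.04 kJ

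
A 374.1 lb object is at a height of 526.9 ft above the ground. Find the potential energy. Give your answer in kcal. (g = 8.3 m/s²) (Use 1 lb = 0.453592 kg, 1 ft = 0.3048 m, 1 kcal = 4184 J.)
Convert to SI: m = 169.689 kg, h = 160.599 m
PE = mgh = (169.689)(8.3)(160.599) = 226190 J = 54.06 kcal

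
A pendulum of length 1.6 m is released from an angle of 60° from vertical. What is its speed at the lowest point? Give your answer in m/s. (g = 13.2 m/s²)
h = L(1 − cosθ) = 1.6(1 − cos60°) = 0.8 m
v = √(2gh) = √(2·13.2·0.8) = 4.596 m/s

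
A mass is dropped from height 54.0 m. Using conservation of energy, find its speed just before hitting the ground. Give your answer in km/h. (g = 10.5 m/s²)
mgh = ½mv² ⇒ v = √(2gh) = √(2·10.5·54.0) = 33.6749 m/s = 121.2 km/h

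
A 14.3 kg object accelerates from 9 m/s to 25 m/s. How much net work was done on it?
W = ΔKE = ½m(v₂² − v₁²) = ½(14.3)(25² − 9²) = 3889.6 J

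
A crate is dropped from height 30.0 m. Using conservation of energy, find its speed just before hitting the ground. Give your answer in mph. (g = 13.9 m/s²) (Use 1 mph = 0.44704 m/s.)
mgh = ½mv² ⇒ v = √(2gh) = √(2·13.9·30.0) = 28.8791 m/s = 64.6 mph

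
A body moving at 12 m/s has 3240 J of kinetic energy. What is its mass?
m = 2·KE/v² = 2·3240/(12)² = 45.0 kg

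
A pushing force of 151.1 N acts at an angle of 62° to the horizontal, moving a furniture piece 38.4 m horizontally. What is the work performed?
W = F·d·cosθ = (151.1)(38.4)cos(62°) = 2724 J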